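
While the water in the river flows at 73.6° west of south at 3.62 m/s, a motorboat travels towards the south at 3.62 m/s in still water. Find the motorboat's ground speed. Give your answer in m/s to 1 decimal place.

Taking east as x and north as y: velocity relative to the water = (0.000, -3.620) m/s; the water relative to ground = (-3.473, -1.022) m/s.
Velocity relative to ground = (0.000, -3.620) + (-3.473, -1.022) = (-3.473, -4.642) m/s.
Speed = |(-3.473, -4.642)| = 5.797 m/s.

5.8 m/s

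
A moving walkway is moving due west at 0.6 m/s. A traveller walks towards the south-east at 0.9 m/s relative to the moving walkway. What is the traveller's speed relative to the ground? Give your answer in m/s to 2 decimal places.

Taking east as x and north as y: moving walkway velocity = (-0.600, 0.000) m/s; traveller velocity relative to moving walkway = (0.636, -0.636) m/s.
Velocity relative to ground = (-0.600, 0.000) + (0.636, -0.636) = (0.036, -0.636) m/s.
Speed = |(0.036, -0.636)| = 0.637 m/s.

0.64 m/s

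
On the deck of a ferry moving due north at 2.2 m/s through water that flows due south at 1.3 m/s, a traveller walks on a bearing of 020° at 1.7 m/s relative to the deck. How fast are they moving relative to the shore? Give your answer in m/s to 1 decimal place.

In east/north components (m/s): traveller relative to ferry = (0.581, 1.597); ferry relative to water = (0.000, 2.200); water relative to ground = (0.000, -1.300).
Sum = (0.581, 2.497) m/s.
Speed = |(0.581, 2.497)| = 2.564 m/s.

2.6 m/s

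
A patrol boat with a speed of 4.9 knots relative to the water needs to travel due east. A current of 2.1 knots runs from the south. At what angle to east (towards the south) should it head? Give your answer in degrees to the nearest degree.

25°

The current pushes perpendicular to the desired track; the heading must have a component into the current equal to 2.1 knots: 4.9 sin θ = 2.1.
sin θ = 0.4286, so θ = 25.377°.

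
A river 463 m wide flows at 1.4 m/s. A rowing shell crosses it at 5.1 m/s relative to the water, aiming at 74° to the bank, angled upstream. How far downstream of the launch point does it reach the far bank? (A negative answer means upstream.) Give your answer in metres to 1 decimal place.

-0.5 m

Perpendicular speed = 4.902 m/s; crossing time = 463 / 4.902 = 94.443 s.
Net downstream speed = -0.006 m/s.
Drift = -0.006 × 94.443 = -0.543 m (upstream).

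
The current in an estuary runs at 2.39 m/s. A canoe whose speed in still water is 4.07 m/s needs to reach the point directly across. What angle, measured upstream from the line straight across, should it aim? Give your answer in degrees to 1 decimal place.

To cancel the current, the upstream component of the canoe's velocity must equal the flow: 4.07 sin θ = 2.39.
sin θ = 2.39 / 4.07 = 0.5872.
θ = arcsin(0.5872) = 35.960°.

36.0°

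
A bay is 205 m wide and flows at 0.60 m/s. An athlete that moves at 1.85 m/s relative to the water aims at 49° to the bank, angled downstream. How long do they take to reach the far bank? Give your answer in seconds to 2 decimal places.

The component of the athlete's velocity perpendicular to the bank is 1.85 × sin 49° = 1.396 m/s.
The current is parallel to the bank, so it does not affect the crossing time.
Time = 205 / 1.396 = 146.826 s.

146.83 s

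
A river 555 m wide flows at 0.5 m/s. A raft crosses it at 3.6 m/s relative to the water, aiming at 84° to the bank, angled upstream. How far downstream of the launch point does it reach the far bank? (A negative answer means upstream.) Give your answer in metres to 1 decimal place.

Perpendicular speed = 3.580 m/s; crossing time = 555 / 3.580 = 155.016 s.
Net downstream speed = 0.124 m/s.
Drift = 0.124 × 155.016 = 19.175 m (downstream).

19.2 m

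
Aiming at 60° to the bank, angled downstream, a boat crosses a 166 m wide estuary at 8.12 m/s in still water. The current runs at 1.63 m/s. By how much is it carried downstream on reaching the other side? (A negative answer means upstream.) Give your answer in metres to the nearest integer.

134 m

Perpendicular speed = 7.032 m/s; crossing time = 166 / 7.032 = 23.606 s.
Net downstream speed = 5.690 m/s.
Drift = 5.690 × 23.606 = 134.318 m (downstream).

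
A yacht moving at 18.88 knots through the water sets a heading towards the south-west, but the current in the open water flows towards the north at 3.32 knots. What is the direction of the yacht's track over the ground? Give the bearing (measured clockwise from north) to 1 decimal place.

Taking east as x and north as y: velocity relative to the water = (-13.350, -13.350) knots; the water relative to ground = (0.000, 3.320) knots.
Velocity relative to ground = (-13.350, -13.350) + (0.000, 3.320) = (-13.350, -10.030) knots.
Bearing = atan2(-13.35, -10.03) = 233.08° clockwise from north.

233.1°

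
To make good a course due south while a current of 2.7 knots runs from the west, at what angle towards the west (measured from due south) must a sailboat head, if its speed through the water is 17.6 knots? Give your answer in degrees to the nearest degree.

The current pushes perpendicular to the desired track; the heading must have a component into the current equal to 2.7 knots: 17.6 sin θ = 2.7.
sin θ = 0.1534, so θ = 8.825°.

9°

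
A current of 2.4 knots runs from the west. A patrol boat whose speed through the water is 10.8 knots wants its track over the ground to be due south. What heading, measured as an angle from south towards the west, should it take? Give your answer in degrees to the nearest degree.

13°

The current pushes perpendicular to the desired track; the heading must have a component into the current equal to 2.4 knots: 10.8 sin θ = 2.4.
sin θ = 0.2222, so θ = 12.840°.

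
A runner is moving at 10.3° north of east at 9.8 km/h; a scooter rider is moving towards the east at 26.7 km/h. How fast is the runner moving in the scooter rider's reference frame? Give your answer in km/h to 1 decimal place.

17.1 km/h

Taking east as x and north as y: runner velocity = (9.642, 1.752) km/h; scooter rider velocity = (26.700, 0.000) km/h.
Velocity of runner relative to scooter rider = (9.642, 1.752) − (26.700, 0.000) = (-17.058, 1.752) km/h.
Magnitude = |(-17.058, 1.752)| = 17.148 km/h.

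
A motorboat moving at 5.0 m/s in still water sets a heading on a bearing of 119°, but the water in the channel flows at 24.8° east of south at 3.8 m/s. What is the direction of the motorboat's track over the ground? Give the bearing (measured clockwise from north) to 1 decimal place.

Taking east as x and north as y: velocity relative to the water = (4.373, -2.424) m/s; the water relative to ground = (1.594, -3.450) m/s.
Velocity relative to ground = (4.373, -2.424) + (1.594, -3.450) = (5.967, -5.874) m/s.
Bearing = atan2(5.97, -5.87) = 134.55° clockwise from north.

134.5°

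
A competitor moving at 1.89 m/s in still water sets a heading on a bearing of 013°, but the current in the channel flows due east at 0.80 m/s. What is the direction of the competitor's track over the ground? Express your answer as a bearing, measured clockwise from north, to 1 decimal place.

Taking east as x and north as y: velocity relative to the water = (0.425, 1.842) m/s; the water relative to ground = (0.800, 0.000) m/s.
Velocity relative to ground = (0.425, 1.842) + (0.800, 0.000) = (1.225, 1.842) m/s.
Bearing = atan2(1.23, 1.84) = 33.64° clockwise from north.

033.6°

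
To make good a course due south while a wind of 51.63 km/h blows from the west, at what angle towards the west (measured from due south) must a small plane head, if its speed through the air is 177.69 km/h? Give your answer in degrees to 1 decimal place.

The wind pushes perpendicular to the desired track; the heading must have a component into the wind equal to 51.63 km/h: 177.69 sin θ = 51.63.
sin θ = 0.2906, so θ = 16.892°.

16.9°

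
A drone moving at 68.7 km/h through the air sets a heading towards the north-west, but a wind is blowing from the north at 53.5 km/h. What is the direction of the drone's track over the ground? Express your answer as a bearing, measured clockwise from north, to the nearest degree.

264°

Taking east as x and north as y: velocity relative to the air = (-48.578, 48.578) km/h; the air relative to ground = (0.000, -53.500) km/h.
Velocity relative to ground = (-48.578, 48.578) + (0.000, -53.500) = (-48.578, -4.922) km/h.
Bearing = atan2(-48.58, -4.92) = 264.21° clockwise from north.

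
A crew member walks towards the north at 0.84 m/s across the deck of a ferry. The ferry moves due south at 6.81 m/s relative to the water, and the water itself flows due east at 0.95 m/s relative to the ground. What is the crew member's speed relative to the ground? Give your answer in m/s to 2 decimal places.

In east/north components (m/s): crew member relative to ferry = (0.000, 0.840); ferry relative to water = (0.000, -6.810); water relative to ground = (0.950, 0.000).
Sum = (0.950, -5.970) m/s.
Speed = |(0.950, -5.970)| = 6.045 m/s.

6.05 m/s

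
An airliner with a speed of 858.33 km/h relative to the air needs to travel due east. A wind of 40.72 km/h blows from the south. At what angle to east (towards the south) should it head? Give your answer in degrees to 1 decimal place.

The wind pushes perpendicular to the desired track; the heading must have a component into the wind equal to 40.72 km/h: 858.33 sin θ = 40.72.
sin θ = 0.0474, so θ = 2.719°.

2.7°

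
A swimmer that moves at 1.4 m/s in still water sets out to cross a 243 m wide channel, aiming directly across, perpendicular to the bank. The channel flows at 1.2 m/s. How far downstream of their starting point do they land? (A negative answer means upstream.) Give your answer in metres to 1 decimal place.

208.3 m

Perpendicular speed = 1.400 m/s; crossing time = 243 / 1.400 = 173.571 s.
Net downstream speed = 1.200 m/s.
Drift = 1.200 × 173.571 = 208.286 m (downstream).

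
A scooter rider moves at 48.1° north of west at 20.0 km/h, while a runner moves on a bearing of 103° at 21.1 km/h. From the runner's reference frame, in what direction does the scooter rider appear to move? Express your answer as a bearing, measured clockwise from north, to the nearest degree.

300°

Taking east as x and north as y: scooter rider velocity = (-13.357, 14.886) km/h; runner velocity = (20.559, -4.746) km/h.
Velocity of scooter rider relative to runner = (-13.357, 14.886) − (20.559, -4.746) = (-33.916, 19.633) km/h.
Bearing = atan2(-33.92, 19.63) = 300.07° clockwise from north.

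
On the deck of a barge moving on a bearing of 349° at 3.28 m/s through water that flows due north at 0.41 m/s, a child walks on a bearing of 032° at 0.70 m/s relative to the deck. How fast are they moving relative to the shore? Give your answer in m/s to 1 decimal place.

In east/north components (m/s): child relative to barge = (0.371, 0.594); barge relative to water = (-0.626, 3.220); water relative to ground = (0.000, 0.410).
Sum = (-0.255, 4.223) m/s.
Speed = |(-0.255, 4.223)| = 4.231 m/s.

4.2 m/s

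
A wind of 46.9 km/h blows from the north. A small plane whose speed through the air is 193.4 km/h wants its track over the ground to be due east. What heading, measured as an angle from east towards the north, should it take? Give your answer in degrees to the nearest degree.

The wind pushes perpendicular to the desired track; the heading must have a component into the wind equal to 46.9 km/h: 193.4 sin θ = 46.9.
sin θ = 0.2425, so θ = 14.034°.

14°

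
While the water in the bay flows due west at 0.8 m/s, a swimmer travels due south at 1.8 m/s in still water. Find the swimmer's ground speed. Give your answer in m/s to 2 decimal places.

1.97 m/s

Taking east as x and north as y: velocity relative to the water = (0.000, -1.800) m/s; the water relative to ground = (-0.800, 0.000) m/s.
Velocity relative to ground = (0.000, -1.800) + (-0.800, 0.000) = (-0.800, -1.800) m/s.
Speed = |(-0.800, -1.800)| = 1.970 m/s.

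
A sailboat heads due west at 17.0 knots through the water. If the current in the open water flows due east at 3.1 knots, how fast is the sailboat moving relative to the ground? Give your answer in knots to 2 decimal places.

13.90 knots

Taking east as x and north as y: velocity relative to the water = (-17.000, 0.000) knots; the water relative to ground = (3.100, 0.000) knots.
Velocity relative to ground = (-17.000, 0.000) + (3.100, 0.000) = (-13.900, 0.000) knots.
Speed = |(-13.900, 0.000)| = 13.900 knots.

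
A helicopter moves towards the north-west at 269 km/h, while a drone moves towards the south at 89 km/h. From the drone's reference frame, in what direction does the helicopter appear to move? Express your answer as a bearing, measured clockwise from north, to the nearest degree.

Taking east as x and north as y: helicopter velocity = (-190.212, 190.212) km/h; drone velocity = (0.000, -89.000) km/h.
Velocity of helicopter relative to drone = (-190.212, 190.212) − (0.000, -89.000) = (-190.212, 279.212) km/h.
Bearing = atan2(-190.21, 279.21) = 325.74° clockwise from north.

326°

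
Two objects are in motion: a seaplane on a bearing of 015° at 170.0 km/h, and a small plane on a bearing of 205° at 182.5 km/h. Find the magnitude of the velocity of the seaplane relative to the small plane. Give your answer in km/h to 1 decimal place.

Taking east as x and north as y: seaplane velocity = (43.999, 164.207) km/h; small plane velocity = (-77.128, -165.401) km/h.
Velocity of seaplane relative to small plane = (43.999, 164.207) − (-77.128, -165.401) = (121.127, 329.609) km/h.
Magnitude = |(121.127, 329.609)| = 351.160 km/h.

351.2 km/h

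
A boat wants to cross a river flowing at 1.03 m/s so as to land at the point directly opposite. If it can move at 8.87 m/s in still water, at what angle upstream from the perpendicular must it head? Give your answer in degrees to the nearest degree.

7°

To cancel the current, the upstream component of the boat's velocity must equal the flow: 8.87 sin θ = 1.03.
sin θ = 1.03 / 8.87 = 0.1161.
θ = arcsin(0.1161) = 6.668°.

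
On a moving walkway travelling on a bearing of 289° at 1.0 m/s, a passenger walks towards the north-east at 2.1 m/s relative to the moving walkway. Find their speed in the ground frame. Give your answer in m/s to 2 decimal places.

Taking east as x and north as y: moving walkway velocity = (-0.946, 0.326) m/s; passenger velocity relative to moving walkway = (1.485, 1.485) m/s.
Velocity relative to ground = (-0.946, 0.326) + (1.485, 1.485) = (0.539, 1.810) m/s.
Speed = |(0.539, 1.810)| = 1.889 m/s.

1.89 m/s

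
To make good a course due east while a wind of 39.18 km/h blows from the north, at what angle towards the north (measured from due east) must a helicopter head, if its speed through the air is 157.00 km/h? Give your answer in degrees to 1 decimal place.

The wind pushes perpendicular to the desired track; the heading must have a component into the wind equal to 39.18 km/h: 157.00 sin θ = 39.18.
sin θ = 0.2496, so θ = 14.451°.

14.5°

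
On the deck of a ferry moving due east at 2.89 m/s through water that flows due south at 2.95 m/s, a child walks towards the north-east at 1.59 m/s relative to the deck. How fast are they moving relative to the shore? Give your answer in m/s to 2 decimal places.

In east/north components (m/s): child relative to ferry = (1.124, 1.124); ferry relative to water = (2.890, 0.000); water relative to ground = (0.000, -2.950).
Sum = (4.014, -1.826) m/s.
Speed = |(4.014, -1.826)| = 4.410 m/s.

4.41 m/s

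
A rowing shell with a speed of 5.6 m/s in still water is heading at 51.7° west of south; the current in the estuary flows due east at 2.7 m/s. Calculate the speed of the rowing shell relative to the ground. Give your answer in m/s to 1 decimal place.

3.9 m/s

Taking east as x and north as y: velocity relative to the water = (-4.395, -3.471) m/s; the water relative to ground = (2.700, 0.000) m/s.
Velocity relative to ground = (-4.395, -3.471) + (2.700, 0.000) = (-1.695, -3.471) m/s.
Speed = |(-1.695, -3.471)| = 3.862 m/s.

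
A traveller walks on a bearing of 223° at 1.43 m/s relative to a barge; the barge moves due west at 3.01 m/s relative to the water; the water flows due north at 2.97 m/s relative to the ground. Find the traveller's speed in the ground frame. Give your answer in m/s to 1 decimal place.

In east/north components (m/s): traveller relative to barge = (-0.975, -1.046); barge relative to water = (-3.010, 0.000); water relative to ground = (0.000, 2.970).
Sum = (-3.985, 1.924) m/s.
Speed = |(-3.985, 1.924)| = 4.425 m/s.

4.4 m/s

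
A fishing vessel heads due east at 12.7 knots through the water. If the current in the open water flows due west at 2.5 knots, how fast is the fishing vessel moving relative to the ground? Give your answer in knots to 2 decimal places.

10.20 knots

Taking east as x and north as y: velocity relative to the water = (12.700, 0.000) knots; the water relative to ground = (-2.500, 0.000) knots.
Velocity relative to ground = (12.700, 0.000) + (-2.500, 0.000) = (10.200, 0.000) knots.
Speed = |(10.200, 0.000)| = 10.200 knots.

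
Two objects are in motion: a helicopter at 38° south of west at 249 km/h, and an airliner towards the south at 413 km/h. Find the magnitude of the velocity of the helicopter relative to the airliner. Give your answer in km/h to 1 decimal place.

Taking east as x and north as y: helicopter velocity = (-196.215, -153.300) km/h; airliner velocity = (0.000, -413.000) km/h.
Velocity of helicopter relative to airliner = (-196.215, -153.300) − (0.000, -413.000) = (-196.215, 259.700) km/h.
Magnitude = |(-196.215, 259.700)| = 325.491 km/h.

325.5 km/h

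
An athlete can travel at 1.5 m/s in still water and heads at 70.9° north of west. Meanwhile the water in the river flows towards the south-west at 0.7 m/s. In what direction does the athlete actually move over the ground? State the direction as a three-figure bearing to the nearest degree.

Taking east as x and north as y: velocity relative to the water = (-0.491, 1.417) m/s; the water relative to ground = (-0.495, -0.495) m/s.
Velocity relative to ground = (-0.491, 1.417) + (-0.495, -0.495) = (-0.986, 0.922) m/s.
Bearing = atan2(-0.99, 0.92) = 313.10° clockwise from north.

313°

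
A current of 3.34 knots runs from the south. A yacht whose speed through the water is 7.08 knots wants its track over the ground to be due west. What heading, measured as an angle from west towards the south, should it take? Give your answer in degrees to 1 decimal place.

The current pushes perpendicular to the desired track; the heading must have a component into the current equal to 3.34 knots: 7.08 sin θ = 3.34.
sin θ = 0.4718, so θ = 28.148°.

28.1°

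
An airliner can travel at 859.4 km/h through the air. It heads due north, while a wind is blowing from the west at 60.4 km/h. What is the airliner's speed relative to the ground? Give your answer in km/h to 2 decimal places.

861.52 km/h

Taking east as x and north as y: velocity relative to the air = (0.000, 859.400) km/h; the air relative to ground = (60.400, 0.000) km/h.
Velocity relative to ground = (0.000, 859.400) + (60.400, 0.000) = (60.400, 859.400) km/h.
Speed = |(60.400, 859.400)| = 861.520 km/h.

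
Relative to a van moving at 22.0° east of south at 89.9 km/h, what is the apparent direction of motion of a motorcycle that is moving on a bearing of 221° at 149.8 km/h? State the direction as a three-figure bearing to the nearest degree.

257°

Taking east as x and north as y: motorcycle velocity = (-98.278, -113.055) km/h; van velocity = (33.677, -83.354) km/h.
Velocity of motorcycle relative to van = (-98.278, -113.055) − (33.677, -83.354) = (-131.955, -29.702) km/h.
Bearing = atan2(-131.95, -29.70) = 257.31° clockwise from north.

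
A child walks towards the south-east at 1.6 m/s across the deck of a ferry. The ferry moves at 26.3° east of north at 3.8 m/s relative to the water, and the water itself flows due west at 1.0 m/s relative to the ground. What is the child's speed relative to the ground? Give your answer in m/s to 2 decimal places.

In east/north components (m/s): child relative to ferry = (1.131, -1.131); ferry relative to water = (1.684, 3.407); water relative to ground = (-1.000, 0.000).
Sum = (1.815, 2.275) m/s.
Speed = |(1.815, 2.275)| = 2.911 m/s.

2.91 m/s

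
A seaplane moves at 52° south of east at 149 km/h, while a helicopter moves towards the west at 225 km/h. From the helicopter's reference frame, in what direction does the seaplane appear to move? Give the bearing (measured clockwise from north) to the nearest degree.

Taking east as x and north as y: seaplane velocity = (91.734, -117.414) km/h; helicopter velocity = (-225.000, 0.000) km/h.
Velocity of seaplane relative to helicopter = (91.734, -117.414) − (-225.000, 0.000) = (316.734, -117.414) km/h.
Bearing = atan2(316.73, -117.41) = 110.34° clockwise from north.

110°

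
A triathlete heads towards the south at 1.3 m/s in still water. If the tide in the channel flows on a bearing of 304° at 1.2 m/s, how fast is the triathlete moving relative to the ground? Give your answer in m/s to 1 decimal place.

Taking east as x and north as y: velocity relative to the water = (0.000, -1.300) m/s; the water relative to ground = (-0.995, 0.671) m/s.
Velocity relative to ground = (0.000, -1.300) + (-0.995, 0.671) = (-0.995, -0.629) m/s.
Speed = |(-0.995, -0.629)| = 1.177 m/s.

1.2 m/s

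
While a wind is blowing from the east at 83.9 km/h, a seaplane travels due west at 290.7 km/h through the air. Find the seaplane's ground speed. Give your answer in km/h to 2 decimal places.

374.60 km/h

Taking east as x and north as y: velocity relative to the air = (-290.700, 0.000) km/h; the air relative to ground = (-83.900, 0.000) km/h.
Velocity relative to ground = (-290.700, 0.000) + (-83.900, 0.000) = (-374.600, 0.000) km/h.
Speed = |(-374.600, 0.000)| = 374.600 km/h.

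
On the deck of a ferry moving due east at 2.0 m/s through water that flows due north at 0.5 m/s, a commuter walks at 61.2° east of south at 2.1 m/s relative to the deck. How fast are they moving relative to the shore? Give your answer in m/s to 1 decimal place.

In east/north components (m/s): commuter relative to ferry = (1.840, -1.012); ferry relative to water = (2.000, 0.000); water relative to ground = (0.000, 0.500).
Sum = (3.840, -0.512) m/s.
Speed = |(3.840, -0.512)| = 3.874 m/s.

3.9 m/s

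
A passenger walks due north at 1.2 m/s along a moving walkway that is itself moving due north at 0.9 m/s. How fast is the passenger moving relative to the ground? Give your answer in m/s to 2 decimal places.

2.10 m/s

Taking east as x and north as y: moving walkway velocity = (0.000, 0.900) m/s; passenger velocity relative to moving walkway = (0.000, 1.200) m/s.
Velocity relative to ground = (0.000, 0.900) + (0.000, 1.200) = (0.000, 2.100) m/s.
Speed = |(0.000, 2.100)| = 2.100 m/s.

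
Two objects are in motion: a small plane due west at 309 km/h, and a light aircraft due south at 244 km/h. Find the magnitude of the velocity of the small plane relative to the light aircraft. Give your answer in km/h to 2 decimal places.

393.72 km/h

Taking east as x and north as y: small plane velocity = (-309.000, 0.000) km/h; light aircraft velocity = (0.000, -244.000) km/h.
Velocity of small plane relative to light aircraft = (-309.000, 0.000) − (0.000, -244.000) = (-309.000, 244.000) km/h.
Magnitude = |(-309.000, 244.000)| = 393.722 km/h.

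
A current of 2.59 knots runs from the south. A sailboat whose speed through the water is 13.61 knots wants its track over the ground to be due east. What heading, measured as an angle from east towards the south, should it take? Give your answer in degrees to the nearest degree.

11°

The current pushes perpendicular to the desired track; the heading must have a component into the current equal to 2.59 knots: 13.61 sin θ = 2.59.
sin θ = 0.1903, so θ = 10.970°.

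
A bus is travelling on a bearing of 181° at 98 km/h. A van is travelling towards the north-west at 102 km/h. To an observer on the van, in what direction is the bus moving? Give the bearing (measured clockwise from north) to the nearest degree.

158°

Taking east as x and north as y: bus velocity = (-1.710, -97.985) km/h; van velocity = (-72.125, 72.125) km/h.
Velocity of bus relative to van = (-1.710, -97.985) − (-72.125, 72.125) = (70.415, -170.110) km/h.
Bearing = atan2(70.41, -170.11) = 157.51° clockwise from north.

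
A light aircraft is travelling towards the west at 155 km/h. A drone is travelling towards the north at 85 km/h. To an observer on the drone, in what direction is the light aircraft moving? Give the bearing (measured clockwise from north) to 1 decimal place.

241.3°

Taking east as x and north as y: light aircraft velocity = (-155.000, 0.000) km/h; drone velocity = (0.000, 85.000) km/h.
Velocity of light aircraft relative to drone = (-155.000, 0.000) − (0.000, 85.000) = (-155.000, -85.000) km/h.
Bearing = atan2(-155.00, -85.00) = 241.26° clockwise from north.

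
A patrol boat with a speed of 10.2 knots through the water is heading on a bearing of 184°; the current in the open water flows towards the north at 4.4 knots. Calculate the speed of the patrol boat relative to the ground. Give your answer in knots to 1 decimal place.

5.8 knots

Taking east as x and north as y: velocity relative to the water = (-0.712, -10.175) knots; the water relative to ground = (0.000, 4.400) knots.
Velocity relative to ground = (-0.712, -10.175) + (0.000, 4.400) = (-0.712, -5.775) knots.
Speed = |(-0.712, -5.775)| = 5.819 knots.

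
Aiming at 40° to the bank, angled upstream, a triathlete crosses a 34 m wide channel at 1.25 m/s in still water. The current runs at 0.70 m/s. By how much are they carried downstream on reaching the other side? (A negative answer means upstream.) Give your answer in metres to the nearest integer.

-11 m

Perpendicular speed = 0.803 m/s; crossing time = 34 / 0.803 = 42.316 s.
Net downstream speed = -0.258 m/s.
Drift = -0.258 × 42.316 = -10.899 m (upstream).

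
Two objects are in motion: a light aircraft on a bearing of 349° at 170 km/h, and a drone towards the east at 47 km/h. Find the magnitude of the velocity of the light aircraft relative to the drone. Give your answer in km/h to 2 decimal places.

184.82 km/h

Taking east as x and north as y: light aircraft velocity = (-32.438, 166.877) km/h; drone velocity = (47.000, 0.000) km/h.
Velocity of light aircraft relative to drone = (-32.438, 166.877) − (47.000, 0.000) = (-79.438, 166.877) km/h.
Magnitude = |(-79.438, 166.877)| = 184.819 km/h.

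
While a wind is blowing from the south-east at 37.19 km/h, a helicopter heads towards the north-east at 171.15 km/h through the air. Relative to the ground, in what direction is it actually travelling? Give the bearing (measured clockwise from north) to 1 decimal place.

Taking east as x and north as y: velocity relative to the air = (121.021, 121.021) km/h; the air relative to ground = (-26.297, 26.297) km/h.
Velocity relative to ground = (121.021, 121.021) + (-26.297, 26.297) = (94.724, 147.319) km/h.
Bearing = atan2(94.72, 147.32) = 32.74° clockwise from north.

032.7°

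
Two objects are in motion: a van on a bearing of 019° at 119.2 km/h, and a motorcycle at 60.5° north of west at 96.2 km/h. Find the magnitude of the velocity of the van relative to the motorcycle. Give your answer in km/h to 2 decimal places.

90.92 km/h

Taking east as x and north as y: van velocity = (38.808, 112.706) km/h; motorcycle velocity = (-47.371, 83.728) km/h.
Velocity of van relative to motorcycle = (38.808, 112.706) − (-47.371, 83.728) = (86.179, 28.978) km/h.
Magnitude = |(86.179, 28.978)| = 90.920 km/h.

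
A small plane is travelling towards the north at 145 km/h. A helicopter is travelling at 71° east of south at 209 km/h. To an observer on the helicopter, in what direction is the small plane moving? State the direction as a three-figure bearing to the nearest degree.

317°

Taking east as x and north as y: small plane velocity = (0.000, 145.000) km/h; helicopter velocity = (197.613, -68.044) km/h.
Velocity of small plane relative to helicopter = (0.000, 145.000) − (197.613, -68.044) = (-197.613, 213.044) km/h.
Bearing = atan2(-197.61, 213.04) = 317.15° clockwise from north.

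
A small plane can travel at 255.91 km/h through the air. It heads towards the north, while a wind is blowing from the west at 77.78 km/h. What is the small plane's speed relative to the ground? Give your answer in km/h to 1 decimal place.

267.5 km/h

Taking east as x and north as y: velocity relative to the air = (0.000, 255.910) km/h; the air relative to ground = (77.780, 0.000) km/h.
Velocity relative to ground = (0.000, 255.910) + (77.780, 0.000) = (77.780, 255.910) km/h.
Speed = |(77.780, 255.910)| = 267.469 km/h.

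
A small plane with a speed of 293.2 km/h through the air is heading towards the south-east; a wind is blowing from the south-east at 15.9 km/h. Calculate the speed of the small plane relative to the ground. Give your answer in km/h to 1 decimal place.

277.3 km/h

Taking east as x and north as y: velocity relative to the air = (207.324, -207.324) km/h; the air relative to ground = (-11.243, 11.243) km/h.
Velocity relative to ground = (207.324, -207.324) + (-11.243, 11.243) = (196.081, -196.081) km/h.
Speed = |(196.081, -196.081)| = 277.300 km/h.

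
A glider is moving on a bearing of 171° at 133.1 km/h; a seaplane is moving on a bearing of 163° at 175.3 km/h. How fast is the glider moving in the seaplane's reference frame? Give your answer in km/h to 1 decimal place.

47.3 km/h

Taking east as x and north as y: glider velocity = (20.821, -131.461) km/h; seaplane velocity = (51.253, -167.640) km/h.
Velocity of glider relative to seaplane = (20.821, -131.461) − (51.253, -167.640) = (-30.431, 36.179) km/h.
Magnitude = |(-30.431, 36.179)| = 47.276 km/h.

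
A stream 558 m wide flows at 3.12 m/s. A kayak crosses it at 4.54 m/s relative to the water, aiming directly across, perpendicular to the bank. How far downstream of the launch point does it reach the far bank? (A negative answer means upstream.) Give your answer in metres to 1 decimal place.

383.5 m

Perpendicular speed = 4.540 m/s; crossing time = 558 / 4.540 = 122.907 s.
Net downstream speed = 3.120 m/s.
Drift = 3.120 × 122.907 = 383.471 m (downstream).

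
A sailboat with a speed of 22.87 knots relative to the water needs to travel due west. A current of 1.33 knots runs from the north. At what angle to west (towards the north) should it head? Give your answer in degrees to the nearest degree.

The current pushes perpendicular to the desired track; the heading must have a component into the current equal to 1.33 knots: 22.87 sin θ = 1.33.
sin θ = 0.0582, so θ = 3.334°.

3°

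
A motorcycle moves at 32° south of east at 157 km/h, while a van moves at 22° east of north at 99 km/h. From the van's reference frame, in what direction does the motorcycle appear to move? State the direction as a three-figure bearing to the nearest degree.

Taking east as x and north as y: motorcycle velocity = (133.144, -83.197) km/h; van velocity = (37.086, 91.791) km/h.
Velocity of motorcycle relative to van = (133.144, -83.197) − (37.086, 91.791) = (96.057, -174.989) km/h.
Bearing = atan2(96.06, -174.99) = 151.24° clockwise from north.

151°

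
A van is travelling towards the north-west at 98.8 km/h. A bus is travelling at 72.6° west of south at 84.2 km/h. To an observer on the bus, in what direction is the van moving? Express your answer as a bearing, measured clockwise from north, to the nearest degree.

Taking east as x and north as y: van velocity = (-69.862, 69.862) km/h; bus velocity = (-80.347, -25.179) km/h.
Velocity of van relative to bus = (-69.862, 69.862) − (-80.347, -25.179) = (10.485, 95.041) km/h.
Bearing = atan2(10.48, 95.04) = 6.30° clockwise from north.

006°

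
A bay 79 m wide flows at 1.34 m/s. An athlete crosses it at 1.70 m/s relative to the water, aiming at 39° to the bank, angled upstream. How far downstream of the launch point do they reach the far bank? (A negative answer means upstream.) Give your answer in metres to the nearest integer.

1 m

Perpendicular speed = 1.070 m/s; crossing time = 79 / 1.070 = 73.842 s.
Net downstream speed = 0.019 m/s.
Drift = 0.019 × 73.842 = 1.392 m (downstream).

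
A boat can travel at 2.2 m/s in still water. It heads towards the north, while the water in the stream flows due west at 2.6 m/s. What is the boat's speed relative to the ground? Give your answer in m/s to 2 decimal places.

Taking east as x and north as y: velocity relative to the water = (0.000, 2.200) m/s; the water relative to ground = (-2.600, 0.000) m/s.
Velocity relative to ground = (0.000, 2.200) + (-2.600, 0.000) = (-2.600, 2.200) m/s.
Speed = |(-2.600, 2.200)| = 3.406 m/s.

3.41 m/s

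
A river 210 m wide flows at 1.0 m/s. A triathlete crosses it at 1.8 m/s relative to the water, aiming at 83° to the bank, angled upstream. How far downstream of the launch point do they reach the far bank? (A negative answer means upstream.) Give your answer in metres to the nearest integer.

Perpendicular speed = 1.787 m/s; crossing time = 210 / 1.787 = 117.543 s.
Net downstream speed = 0.781 m/s.
Drift = 0.781 × 117.543 = 91.758 m (downstream).

92 m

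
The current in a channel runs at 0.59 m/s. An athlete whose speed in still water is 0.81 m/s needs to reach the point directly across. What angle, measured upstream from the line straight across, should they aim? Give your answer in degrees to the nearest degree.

To cancel the current, the upstream component of the athlete's velocity must equal the flow: 0.81 sin θ = 0.59.
sin θ = 0.59 / 0.81 = 0.7284.
θ = arcsin(0.7284) = 46.752°.

47°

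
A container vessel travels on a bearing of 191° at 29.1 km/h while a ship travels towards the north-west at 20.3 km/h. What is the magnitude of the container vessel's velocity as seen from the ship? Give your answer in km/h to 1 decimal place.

43.8 km/h

Taking east as x and north as y: container vessel velocity = (-5.553, -28.565) km/h; ship velocity = (-14.354, 14.354) km/h.
Velocity of container vessel relative to ship = (-5.553, -28.565) − (-14.354, 14.354) = (8.802, -42.920) km/h.
Magnitude = |(8.802, -42.920)| = 43.813 km/h.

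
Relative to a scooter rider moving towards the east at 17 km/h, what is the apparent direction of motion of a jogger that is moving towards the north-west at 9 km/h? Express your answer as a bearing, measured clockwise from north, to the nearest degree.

285°

Taking east as x and north as y: jogger velocity = (-6.364, 6.364) km/h; scooter rider velocity = (17.000, 0.000) km/h.
Velocity of jogger relative to scooter rider = (-6.364, 6.364) − (17.000, 0.000) = (-23.364, 6.364) km/h.
Bearing = atan2(-23.36, 6.36) = 285.24° clockwise from north.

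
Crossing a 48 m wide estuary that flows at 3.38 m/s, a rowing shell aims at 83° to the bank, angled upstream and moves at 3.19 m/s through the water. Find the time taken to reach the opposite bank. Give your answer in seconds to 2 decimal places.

The component of the rowing shell's velocity perpendicular to the bank is 3.19 × sin 83° = 3.166 m/s.
Only the cross-stream component determines the crossing time; the current contributes nothing perpendicular to the bank.
Time = 48 / 3.166 = 15.160 s.

15.16 s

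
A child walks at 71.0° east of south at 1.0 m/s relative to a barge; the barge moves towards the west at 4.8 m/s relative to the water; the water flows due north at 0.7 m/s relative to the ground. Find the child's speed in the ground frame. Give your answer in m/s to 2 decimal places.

In east/north components (m/s): child relative to barge = (0.946, -0.326); barge relative to water = (-4.800, 0.000); water relative to ground = (0.000, 0.700).
Sum = (-3.854, 0.374) m/s.
Speed = |(-3.854, 0.374)| = 3.873 m/s.

3.87 m/s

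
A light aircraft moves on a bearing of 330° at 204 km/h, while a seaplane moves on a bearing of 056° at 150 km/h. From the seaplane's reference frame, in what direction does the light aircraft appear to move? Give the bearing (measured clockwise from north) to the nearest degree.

292°

Taking east as x and north as y: light aircraft velocity = (-102.000, 176.669) km/h; seaplane velocity = (124.356, 83.879) km/h.
Velocity of light aircraft relative to seaplane = (-102.000, 176.669) − (124.356, 83.879) = (-226.356, 92.790) km/h.
Bearing = atan2(-226.36, 92.79) = 292.29° clockwise from north.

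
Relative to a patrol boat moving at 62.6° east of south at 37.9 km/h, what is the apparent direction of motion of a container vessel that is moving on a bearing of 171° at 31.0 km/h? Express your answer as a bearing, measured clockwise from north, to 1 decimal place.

Taking east as x and north as y: container vessel velocity = (4.849, -30.618) km/h; patrol boat velocity = (33.648, -17.442) km/h.
Velocity of container vessel relative to patrol boat = (4.849, -30.618) − (33.648, -17.442) = (-28.799, -13.177) km/h.
Bearing = atan2(-28.80, -13.18) = 245.41° clockwise from north.

245.4°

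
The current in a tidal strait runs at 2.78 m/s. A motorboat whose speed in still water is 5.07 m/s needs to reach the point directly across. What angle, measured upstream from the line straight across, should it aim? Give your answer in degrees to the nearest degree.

To cancel the current, the upstream component of the motorboat's velocity must equal the flow: 5.07 sin θ = 2.78.
sin θ = 2.78 / 5.07 = 0.5483.
θ = arcsin(0.5483) = 33.252°.

33°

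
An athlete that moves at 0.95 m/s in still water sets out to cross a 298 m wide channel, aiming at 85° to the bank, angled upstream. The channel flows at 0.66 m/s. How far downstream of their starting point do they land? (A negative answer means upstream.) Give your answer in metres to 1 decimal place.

Perpendicular speed = 0.946 m/s; crossing time = 298 / 0.946 = 314.882 s.
Net downstream speed = 0.577 m/s.
Drift = 0.577 × 314.882 = 181.751 m (downstream).

181.8 m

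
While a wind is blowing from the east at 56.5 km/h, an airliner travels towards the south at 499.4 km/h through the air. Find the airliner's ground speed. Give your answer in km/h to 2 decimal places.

Taking east as x and north as y: velocity relative to the air = (0.000, -499.400) km/h; the air relative to ground = (-56.500, 0.000) km/h.
Velocity relative to ground = (0.000, -499.400) + (-56.500, 0.000) = (-56.500, -499.400) km/h.
Speed = |(-56.500, -499.400)| = 502.586 km/h.

502.59 km/h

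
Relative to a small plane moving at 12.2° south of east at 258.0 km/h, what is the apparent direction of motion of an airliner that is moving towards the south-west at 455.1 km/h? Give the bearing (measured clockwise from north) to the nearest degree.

245°

Taking east as x and north as y: airliner velocity = (-321.804, -321.804) km/h; small plane velocity = (252.173, -54.522) km/h.
Velocity of airliner relative to small plane = (-321.804, -321.804) − (252.173, -54.522) = (-573.978, -267.282) km/h.
Bearing = atan2(-573.98, -267.28) = 245.03° clockwise from north.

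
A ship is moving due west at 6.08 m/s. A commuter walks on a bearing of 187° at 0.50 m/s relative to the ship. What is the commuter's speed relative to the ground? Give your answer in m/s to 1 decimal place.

6.2 m/s

Taking east as x and north as y: ship velocity = (-6.080, 0.000) m/s; commuter velocity relative to ship = (-0.061, -0.496) m/s.
Velocity relative to ground = (-6.080, 0.000) + (-0.061, -0.496) = (-6.141, -0.496) m/s.
Speed = |(-6.141, -0.496)| = 6.161 m/s.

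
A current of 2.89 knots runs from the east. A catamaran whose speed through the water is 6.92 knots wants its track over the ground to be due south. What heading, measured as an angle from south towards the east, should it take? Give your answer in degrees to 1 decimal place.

24.7°

The current pushes perpendicular to the desired track; the heading must have a component into the current equal to 2.89 knots: 6.92 sin θ = 2.89.
sin θ = 0.4176, so θ = 24.685°.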